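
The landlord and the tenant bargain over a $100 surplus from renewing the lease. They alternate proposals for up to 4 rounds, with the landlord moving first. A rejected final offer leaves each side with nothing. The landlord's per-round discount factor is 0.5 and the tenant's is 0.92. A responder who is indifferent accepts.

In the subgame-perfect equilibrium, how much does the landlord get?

Round 4 (the tenant proposes): rejection yields 0 for the landlord; the tenant offers 0 and keeps 100.
Round 3 (the landlord proposes): the tenant can get 100 next round, worth 0.92 × 100 = 92 now, so the landlord offers 92, keeping 8.
Round 2 (the tenant proposes): the landlord can get 8 next round, worth 0.5 × 8 = 4 now; the tenant offers that and keeps 96.
Round 1 (the landlord proposes): the tenant can get 96 next round, worth 0.92 × 96 = 88.32 now. The landlord offers 88.32 and keeps 100 − 88.32 = 11.68.

11.68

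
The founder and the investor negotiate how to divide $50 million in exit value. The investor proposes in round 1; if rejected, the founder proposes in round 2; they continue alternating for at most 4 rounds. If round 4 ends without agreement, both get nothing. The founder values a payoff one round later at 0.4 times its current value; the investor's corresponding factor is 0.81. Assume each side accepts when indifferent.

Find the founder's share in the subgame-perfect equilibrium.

Round 4 (the founder proposes): rejection yields 0 for the investor; the founder offers 0 and keeps 50.
Round 3 (the investor proposes): the founder can get 50 next round, worth 0.4 × 50 = 20 now. The investor offers 20 and keeps 50 − 20 = 30.
Round 2 (the founder proposes): the investor can get 30 next round, worth 0.81 × 30 = 24.3 now, so the founder offers 24.3, keeping 25.7.
Round 1 (the investor proposes): the founder can get 25.7 next round, worth 0.4 × 25.7 = 10.28 now, so the investor offers 10.28, keeping 39.72.

10.28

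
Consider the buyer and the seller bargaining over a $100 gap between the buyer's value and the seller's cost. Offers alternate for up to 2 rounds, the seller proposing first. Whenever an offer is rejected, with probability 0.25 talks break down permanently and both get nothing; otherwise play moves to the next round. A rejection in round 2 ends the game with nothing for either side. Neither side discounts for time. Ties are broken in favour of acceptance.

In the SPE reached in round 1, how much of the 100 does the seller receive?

By backward induction:
Round 2 (the buyer proposes): rejection yields 0 for the seller; the buyer offers 0 and keeps 100.
Round 1 (the seller proposes): rejecting gives the buyer an expected 0.75 × 100 = 75, so the seller offers 75, keeping 25.

25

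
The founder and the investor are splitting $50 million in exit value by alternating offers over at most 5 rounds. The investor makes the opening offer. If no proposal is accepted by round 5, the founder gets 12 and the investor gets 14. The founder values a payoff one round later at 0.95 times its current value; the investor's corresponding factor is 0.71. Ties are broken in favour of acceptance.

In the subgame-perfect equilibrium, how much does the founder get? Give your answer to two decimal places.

Work backward from the last round.
Round 5 (the investor proposes): the founder gets 12 if talks fail, so the investor offers 12 and keeps 38.
Round 4 (the founder proposes): the investor can get 38 next round, worth 0.71 × 38 = 26.98 now; the founder offers that and keeps 23.02.
Round 3 (the investor proposes): the founder can get 23.02 next round, worth 0.95 × 23.02 = 21.869 now. The investor offers 21.869 and keeps 50 − 21.869 = 28.131.
Round 2 (the founder proposes): the investor can get 28.131 next round, worth 0.71 × 28.131 = 19.97301 now, so the founder offers 19.97301, keeping 30.02699.
Round 1 (the investor proposes): the founder can get 30.02699 next round, worth 0.95 × 30.02699 = 28.5256405 now; the investor offers that and keeps 21.4743595.

28.53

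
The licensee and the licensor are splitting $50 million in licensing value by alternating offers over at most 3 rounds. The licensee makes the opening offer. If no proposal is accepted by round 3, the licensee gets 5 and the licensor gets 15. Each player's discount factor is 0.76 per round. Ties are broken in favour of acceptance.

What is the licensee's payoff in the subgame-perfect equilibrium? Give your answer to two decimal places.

32.22

Round 3 (the licensee proposes): the licensor gets 15 if talks fail, so the licensee offers 15 and keeps 35.
Round 2 (the licensor proposes): the licensee can get 35 next round, worth 0.76 × 35 = 26.6 now, so the licensor offers 26.6, keeping 23.4.
Round 1 (the licensee proposes): the licensor can get 23.4 next round, worth 0.76 × 23.4 = 17.784 now, so the licensee offers 17.784, keeping 32.216.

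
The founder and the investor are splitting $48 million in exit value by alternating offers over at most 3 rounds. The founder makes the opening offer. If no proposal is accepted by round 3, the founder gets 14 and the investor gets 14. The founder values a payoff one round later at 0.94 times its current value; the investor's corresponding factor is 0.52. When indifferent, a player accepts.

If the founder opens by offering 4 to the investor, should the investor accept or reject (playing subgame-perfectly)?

Reject

Work out the investor's continuation value if the offer is rejected.
Round 3 (the founder proposes): the investor gets 14 if talks fail, so the founder offers 14 and keeps 34.
Round 2 (the investor proposes): the founder can get 34 next round, worth 0.94 × 34 = 31.96 now, so the investor offers 31.96, keeping 16.04.
So by rejecting in round 1, the investor gets 16.04 next round, worth 0.52 × 16.04 = 8.3408 now.
Offer 4 < 8.3408, so the investor rejects.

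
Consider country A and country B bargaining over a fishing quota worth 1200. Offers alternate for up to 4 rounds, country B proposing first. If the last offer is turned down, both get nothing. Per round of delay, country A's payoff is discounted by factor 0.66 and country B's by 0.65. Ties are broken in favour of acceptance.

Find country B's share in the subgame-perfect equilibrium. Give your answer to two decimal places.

Round 4 (country A proposes): country B will accept anything ≥ 0, so country A offers 0 and keeps 1200.
Round 3 (country B proposes): country A can get 1200 next round, worth 0.66 × 1200 = 792 now; country B offers that and keeps 408.
Round 2 (country A proposes): country B can get 408 next round, worth 0.65 × 408 = 265.2 now; country A offers that and keeps 934.8.
Round 1 (country B proposes): country A can get 934.8 next round, worth 0.66 × 934.8 = 616.968 now; country B offers that and keeps 583.032.

583.03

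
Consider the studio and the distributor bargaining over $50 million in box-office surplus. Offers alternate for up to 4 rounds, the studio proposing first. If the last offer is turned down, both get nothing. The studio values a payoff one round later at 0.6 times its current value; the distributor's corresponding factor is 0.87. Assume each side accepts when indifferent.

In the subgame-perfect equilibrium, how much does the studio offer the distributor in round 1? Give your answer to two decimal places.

Round 4 (the distributor proposes): the studio will accept anything ≥ 0, so the distributor offers 0 and keeps 50.
Round 3 (the studio proposes): the distributor can get 50 next round, worth 0.87 × 50 = 43.5 now, so the studio offers 43.5, keeping 6.5.
Round 2 (the distributor proposes): the studio can get 6.5 next round, worth 0.6 × 6.5 = 3.9 now; the distributor offers that and keeps 46.1.
Round 1 (the studio proposes): the distributor can get 46.1 next round, worth 0.87 × 46.1 = 40.107 now, so the studio offers 40.107, keeping 9.893.

40.11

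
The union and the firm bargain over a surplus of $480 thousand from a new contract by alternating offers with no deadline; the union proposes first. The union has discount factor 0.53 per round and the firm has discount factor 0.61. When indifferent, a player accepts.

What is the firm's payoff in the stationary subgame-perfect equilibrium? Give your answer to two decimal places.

When the union proposes, the firm accepts any offer worth at least 0.61 times what the firm would get by proposing next round; and vice versa.
This gives x = 480 − 0.61y and y = 480 − 0.53x, where x and y are each side's share when it proposes.
Hence (1 − 0.61·0.53)x = 480(1 − 0.61), i.e. 0.6767·x = 187.2.
x ≈ 276.6366; the firm's share is 480 − x ≈ 203.3634.

203.36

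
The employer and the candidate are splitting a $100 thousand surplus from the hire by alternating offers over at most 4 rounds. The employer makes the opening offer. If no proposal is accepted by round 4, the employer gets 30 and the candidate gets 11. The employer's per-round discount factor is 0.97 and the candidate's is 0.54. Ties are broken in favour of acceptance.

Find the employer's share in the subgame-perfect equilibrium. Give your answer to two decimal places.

78.58

By backward induction:
Round 4 (the candidate proposes): the employer gets 30 if talks fail, so the candidate offers 30 and keeps 70.
Round 3 (the employer proposes): the candidate can get 70 next round, worth 0.54 × 70 = 37.8 now, so the employer offers 37.8, keeping 62.2.
Round 2 (the candidate proposes): the employer can get 62.2 next round, worth 0.97 × 62.2 = 60.334 now, so the candidate offers 60.334, keeping 39.666.
Round 1 (the employer proposes): the candidate can get 39.666 next round, worth 0.54 × 39.666 = 21.41964 now, so the employer offers 21.41964, keeping 78.58036.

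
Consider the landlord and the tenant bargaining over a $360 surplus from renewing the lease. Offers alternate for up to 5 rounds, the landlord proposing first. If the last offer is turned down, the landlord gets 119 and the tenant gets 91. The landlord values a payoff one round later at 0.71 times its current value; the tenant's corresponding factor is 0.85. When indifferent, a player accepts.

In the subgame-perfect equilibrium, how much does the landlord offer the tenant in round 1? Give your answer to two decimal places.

175.44

Work backward from the last round.
Round 5 (the landlord proposes): the tenant gets 91 if talks fail, so the landlord offers 91 and keeps 269.
Round 4 (the tenant proposes): the landlord can get 269 next round, worth 0.71 × 269 = 190.99 now; the tenant offers that and keeps 169.01.
Round 3 (the landlord proposes): the tenant can get 169.01 next round, worth 0.85 × 169.01 = 143.6585 now, so the landlord offers 143.6585, keeping 216.3415.
Round 2 (the tenant proposes): the landlord can get 216.3415 next round, worth 0.71 × 216.3415 = 153.602465 now; the tenant offers that and keeps 206.397535.
Round 1 (the landlord proposes): the tenant can get 206.397535 next round, worth 0.85 × 206.397535 = 175.43790475 now, so the landlord offers 175.43790475, keeping 184.56209525.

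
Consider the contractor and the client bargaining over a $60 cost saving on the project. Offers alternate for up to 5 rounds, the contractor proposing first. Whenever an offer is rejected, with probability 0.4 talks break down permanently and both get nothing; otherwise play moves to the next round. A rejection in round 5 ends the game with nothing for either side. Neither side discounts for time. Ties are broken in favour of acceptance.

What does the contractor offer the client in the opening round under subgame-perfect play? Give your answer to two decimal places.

19.58

Round 5 (the contractor proposes): the client will accept anything ≥ 0, so the contractor offers 0 and keeps 60.
Round 4 (the client proposes): rejecting gives the contractor an expected 0.6 × 60 = 36; the client offers that and keeps 24.
Round 3 (the contractor proposes): rejecting gives the client an expected 0.6 × 24 = 14.4, so the contractor offers 14.4, keeping 45.6.
Round 2 (the client proposes): rejecting gives the contractor an expected 0.6 × 45.6 = 27.36, so the client offers 27.36, keeping 32.64.
Round 1 (the contractor proposes): rejecting gives the client an expected 0.6 × 32.64 = 19.584; the contractor offers that and keeps 40.416.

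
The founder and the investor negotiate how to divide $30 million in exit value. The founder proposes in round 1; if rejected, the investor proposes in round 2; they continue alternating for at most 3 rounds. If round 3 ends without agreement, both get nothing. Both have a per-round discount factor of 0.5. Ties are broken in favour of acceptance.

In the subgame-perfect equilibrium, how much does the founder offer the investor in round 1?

7.5

Solve by backward induction from round 3.
Round 3 (the founder proposes): rejection yields 0 for the investor; the founder offers 0 and keeps 30.
Round 2 (the investor proposes): the founder can get 30 next round, worth 0.5 × 30 = 15 now, so the investor offers 15, keeping 15.
Round 1 (the founder proposes): the investor can get 15 next round, worth 0.5 × 15 = 7.5 now. The founder offers 7.5 and keeps 30 − 7.5 = 22.5.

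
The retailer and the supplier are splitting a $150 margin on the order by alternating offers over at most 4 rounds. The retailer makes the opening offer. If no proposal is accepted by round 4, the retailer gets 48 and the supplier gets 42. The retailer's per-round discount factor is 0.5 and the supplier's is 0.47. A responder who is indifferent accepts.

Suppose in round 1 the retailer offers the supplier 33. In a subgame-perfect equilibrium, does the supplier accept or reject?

Reject

Work out the supplier's continuation value if the offer is rejected.
Round 4 (the supplier proposes): the retailer gets 48 if talks fail, so the supplier offers 48 and keeps 102.
Round 3 (the retailer proposes): the supplier can get 102 next round, worth 0.47 × 102 = 47.94 now; the retailer offers that and keeps 102.06.
Round 2 (the supplier proposes): the retailer can get 102.06 next round, worth 0.5 × 102.06 = 51.03 now. The supplier offers 51.03 and keeps 150 − 51.03 = 98.97.
So by rejecting in round 1, the supplier gets 98.97 next round, worth 0.47 × 98.97 = 46.5159 now.
Offer 33 < 46.5159, so the supplier rejects.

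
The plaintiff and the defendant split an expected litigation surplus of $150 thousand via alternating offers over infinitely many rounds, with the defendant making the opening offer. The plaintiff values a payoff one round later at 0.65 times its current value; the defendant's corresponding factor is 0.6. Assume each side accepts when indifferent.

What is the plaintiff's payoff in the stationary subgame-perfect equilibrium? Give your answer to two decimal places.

In a stationary SPE each proposer offers the other exactly their discounted continuation value.
If the defendant keeps x when proposing and the plaintiff keeps y when proposing, then x = 150 − 0.65y and y = 150 − 0.6x.
Solving: x = 150(1 − 0.65) / (1 − 0.6·0.65) = 52.5 / 0.61 ≈ 86.0656.
The plaintiff gets 150 − 86.0656 ≈ 63.9344.

63.93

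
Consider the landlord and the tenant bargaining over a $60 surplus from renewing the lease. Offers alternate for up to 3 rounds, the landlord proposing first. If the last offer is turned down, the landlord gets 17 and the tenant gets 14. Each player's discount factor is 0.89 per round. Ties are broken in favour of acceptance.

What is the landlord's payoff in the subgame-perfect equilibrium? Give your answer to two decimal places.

43.04

Round 3 (the landlord proposes): the tenant gets 14 if talks fail, so the landlord offers 14 and keeps 46.
Round 2 (the tenant proposes): the landlord can get 46 next round, worth 0.89 × 46 = 40.94 now. The tenant offers 40.94 and keeps 60 − 40.94 = 19.06.
Round 1 (the landlord proposes): the tenant can get 19.06 next round, worth 0.89 × 19.06 = 16.9634 now, so the landlord offers 16.9634, keeping 43.0366.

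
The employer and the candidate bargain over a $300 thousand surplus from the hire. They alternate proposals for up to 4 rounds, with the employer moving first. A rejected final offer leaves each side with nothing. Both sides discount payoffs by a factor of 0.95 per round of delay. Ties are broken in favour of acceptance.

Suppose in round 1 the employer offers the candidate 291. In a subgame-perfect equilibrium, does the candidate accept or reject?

Accept

Round 4 (the candidate proposes): the employer will accept anything ≥ 0, so the candidate offers 0 and keeps 300.
Round 3 (the employer proposes): the candidate can get 300 next round, worth 0.95 × 300 = 285 now; the employer offers that and keeps 15.
Round 2 (the candidate proposes): the employer can get 15 next round, worth 0.95 × 15 = 14.25 now, so the candidate offers 14.25, keeping 285.75.
So by rejecting in round 1, the candidate gets 285.75 next round, worth 0.95 × 285.75 = 271.4625 now.
Offer 291 ≥ 271.4625, so the candidate accepts.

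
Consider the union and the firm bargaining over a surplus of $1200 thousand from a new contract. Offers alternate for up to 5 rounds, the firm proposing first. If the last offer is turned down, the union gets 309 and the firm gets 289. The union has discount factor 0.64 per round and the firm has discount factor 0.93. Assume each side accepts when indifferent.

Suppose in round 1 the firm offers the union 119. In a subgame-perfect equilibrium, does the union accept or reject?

Reject

Work out the union's continuation value if the offer is rejected.
Round 5 (the firm proposes): the union gets 309 if talks fail, so the firm offers 309 and keeps 891.
Round 4 (the union proposes): the firm can get 891 next round, worth 0.93 × 891 = 828.63 now; the union offers that and keeps 371.37.
Round 3 (the firm proposes): the union can get 371.37 next round, worth 0.64 × 371.37 = 237.6768 now, so the firm offers 237.6768, keeping 962.3232.
Round 2 (the union proposes): the firm can get 962.3232 next round, worth 0.93 × 962.3232 = 894.960576 now, so the union offers 894.960576, keeping 305.039424.
So by rejecting in round 1, the union gets 305.039424 next round, worth 0.64 × 305.039424 = 195.22523136 now.
Offer 119 < 195.22523136, so the union rejects.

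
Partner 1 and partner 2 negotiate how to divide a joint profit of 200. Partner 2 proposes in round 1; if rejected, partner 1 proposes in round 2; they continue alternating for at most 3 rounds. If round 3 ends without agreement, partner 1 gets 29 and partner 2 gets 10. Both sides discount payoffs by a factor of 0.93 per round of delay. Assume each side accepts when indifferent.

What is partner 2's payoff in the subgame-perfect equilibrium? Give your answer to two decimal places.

161.90

Round 3 (partner 2 proposes): partner 1 gets 29 if talks fail, so partner 2 offers 29 and keeps 171.
Round 2 (partner 1 proposes): partner 2 can get 171 next round, worth 0.93 × 171 = 159.03 now, so partner 1 offers 159.03, keeping 40.97.
Round 1 (partner 2 proposes): partner 1 can get 40.97 next round, worth 0.93 × 40.97 = 38.1021 now, so partner 2 offers 38.1021, keeping 161.8979.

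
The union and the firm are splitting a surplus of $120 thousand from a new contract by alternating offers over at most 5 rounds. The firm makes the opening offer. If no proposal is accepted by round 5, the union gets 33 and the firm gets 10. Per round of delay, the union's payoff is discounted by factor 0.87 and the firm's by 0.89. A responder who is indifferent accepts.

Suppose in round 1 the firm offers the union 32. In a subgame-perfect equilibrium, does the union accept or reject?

Work out the union's continuation value if the offer is rejected.
Round 5 (the firm proposes): the union gets 33 if talks fail, so the firm offers 33 and keeps 87.
Round 4 (the union proposes): the firm can get 87 next round, worth 0.89 × 87 = 77.43 now, so the union offers 77.43, keeping 42.57.
Round 3 (the firm proposes): the union can get 42.57 next round, worth 0.87 × 42.57 = 37.0359 now, so the firm offers 37.0359, keeping 82.9641.
Round 2 (the union proposes): the firm can get 82.9641 next round, worth 0.89 × 82.9641 = 73.838049 now; the union offers that and keeps 46.161951.
So by rejecting in round 1, the union gets 46.161951 next round, worth 0.87 × 46.161951 = 40.16089737 now.
Offer 32 < 40.16089737, so the union rejects.

Reject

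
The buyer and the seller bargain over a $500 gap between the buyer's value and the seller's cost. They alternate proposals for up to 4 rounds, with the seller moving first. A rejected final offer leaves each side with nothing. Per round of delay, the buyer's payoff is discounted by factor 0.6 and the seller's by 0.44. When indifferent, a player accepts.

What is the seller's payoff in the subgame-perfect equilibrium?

252.8

Solve by backward induction from round 4.
Round 4 (the buyer proposes): the seller will accept anything ≥ 0, so the buyer offers 0 and keeps 500.
Round 3 (the seller proposes): the buyer can get 500 next round, worth 0.6 × 500 = 300 now. The seller offers 300 and keeps 500 − 300 = 200.
Round 2 (the buyer proposes): the seller can get 200 next round, worth 0.44 × 200 = 88 now; the buyer offers that and keeps 412.
Round 1 (the seller proposes): the buyer can get 412 next round, worth 0.6 × 412 = 247.2 now; the seller offers that and keeps 252.8.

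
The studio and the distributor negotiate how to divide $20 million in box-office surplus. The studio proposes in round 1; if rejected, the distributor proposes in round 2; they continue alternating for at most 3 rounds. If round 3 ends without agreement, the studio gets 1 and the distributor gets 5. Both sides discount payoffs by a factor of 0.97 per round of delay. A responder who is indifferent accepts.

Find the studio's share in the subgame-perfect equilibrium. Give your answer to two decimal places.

14.71

Round 3 (the studio proposes): the distributor gets 5 if talks fail, so the studio offers 5 and keeps 15.
Round 2 (the distributor proposes): the studio can get 15 next round, worth 0.97 × 15 = 14.55 now; the distributor offers that and keeps 5.45.
Round 1 (the studio proposes): the distributor can get 5.45 next round, worth 0.97 × 5.45 = 5.2865 now. The studio offers 5.2865 and keeps 20 − 5.2865 = 14.7135.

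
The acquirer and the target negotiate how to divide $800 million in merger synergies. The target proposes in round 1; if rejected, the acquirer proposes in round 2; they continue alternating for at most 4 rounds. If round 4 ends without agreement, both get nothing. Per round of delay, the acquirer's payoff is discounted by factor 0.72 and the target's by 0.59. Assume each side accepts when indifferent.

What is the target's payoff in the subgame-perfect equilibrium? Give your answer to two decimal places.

Solve by backward induction from round 4.
Round 4 (the acquirer proposes): the target will accept anything ≥ 0, so the acquirer offers 0 and keeps 800.
Round 3 (the target proposes): the acquirer can get 800 next round, worth 0.72 × 800 = 576 now; the target offers that and keeps 224.
Round 2 (the acquirer proposes): the target can get 224 next round, worth 0.59 × 224 = 132.16 now; the acquirer offers that and keeps 667.84.
Round 1 (the target proposes): the acquirer can get 667.84 next round, worth 0.72 × 667.84 = 480.8448 now; the target offers that and keeps 319.1552.

319.16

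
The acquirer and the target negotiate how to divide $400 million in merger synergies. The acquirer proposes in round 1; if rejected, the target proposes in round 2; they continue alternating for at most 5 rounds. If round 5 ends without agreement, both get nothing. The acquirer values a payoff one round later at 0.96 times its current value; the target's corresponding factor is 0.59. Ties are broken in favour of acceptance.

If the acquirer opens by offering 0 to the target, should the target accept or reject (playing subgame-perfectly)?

Reject

Work out the target's continuation value if the offer is rejected.
Round 5 (the acquirer proposes): the target will accept anything ≥ 0, so the acquirer offers 0 and keeps 400.
Round 4 (the target proposes): the acquirer can get 400 next round, worth 0.96 × 400 = 384 now, so the target offers 384, keeping 16.
Round 3 (the acquirer proposes): the target can get 16 next round, worth 0.59 × 16 = 9.44 now. The acquirer offers 9.44 and keeps 400 − 9.44 = 390.56.
Round 2 (the target proposes): the acquirer can get 390.56 next round, worth 0.96 × 390.56 = 374.9376 now. The target offers 374.9376 and keeps 400 − 374.9376 = 25.0624.
So by rejecting in round 1, the target gets 25.0624 next round, worth 0.59 × 25.0624 = 14.786816 now.
Offer 0 < 14.786816, so the target rejects.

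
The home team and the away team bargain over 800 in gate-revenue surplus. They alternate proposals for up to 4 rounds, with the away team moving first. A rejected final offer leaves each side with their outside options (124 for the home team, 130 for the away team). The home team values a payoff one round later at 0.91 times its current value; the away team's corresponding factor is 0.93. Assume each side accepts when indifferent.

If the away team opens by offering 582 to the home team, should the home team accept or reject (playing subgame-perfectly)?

Accept

Round 4 (the home team proposes): the away team gets 130 if talks fail, so the home team offers 130 and keeps 670.
Round 3 (the away team proposes): the home team can get 670 next round, worth 0.91 × 670 = 609.7 now; the away team offers that and keeps 190.3.
Round 2 (the home team proposes): the away team can get 190.3 next round, worth 0.93 × 190.3 = 176.979 now; the home team offers that and keeps 623.021.
So by rejecting in round 1, the home team gets 623.021 next round, worth 0.91 × 623.021 = 566.94911 now.
Offer 582 ≥ 566.94911, so the home team accepts.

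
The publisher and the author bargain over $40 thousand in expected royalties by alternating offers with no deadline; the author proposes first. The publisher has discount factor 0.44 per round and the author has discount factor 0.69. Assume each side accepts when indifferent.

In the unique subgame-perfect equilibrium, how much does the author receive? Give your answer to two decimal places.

32.17

In a stationary SPE each proposer offers the other exactly their discounted continuation value.
If the author keeps x when proposing and the publisher keeps y when proposing, then x = 40 − 0.44y and y = 40 − 0.69x.
Solving: x = 40(1 − 0.44) / (1 − 0.69·0.44) = 22.4 / 0.6964 ≈ 32.1654.
The publisher gets 40 − 32.1654 ≈ 7.8346.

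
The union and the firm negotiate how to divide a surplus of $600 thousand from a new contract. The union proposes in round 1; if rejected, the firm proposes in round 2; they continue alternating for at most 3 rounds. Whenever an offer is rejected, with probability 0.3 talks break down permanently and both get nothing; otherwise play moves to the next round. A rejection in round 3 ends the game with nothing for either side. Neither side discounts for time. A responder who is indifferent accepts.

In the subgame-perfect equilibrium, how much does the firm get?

Round 3 (the union proposes): rejection yields 0 for the firm; the union offers 0 and keeps 600.
Round 2 (the firm proposes): rejecting gives the union an expected 0.7 × 600 = 420, so the firm offers 420, keeping 180.
Round 1 (the union proposes): rejecting gives the firm an expected 0.7 × 180 = 126; the union offers that and keeps 474.

126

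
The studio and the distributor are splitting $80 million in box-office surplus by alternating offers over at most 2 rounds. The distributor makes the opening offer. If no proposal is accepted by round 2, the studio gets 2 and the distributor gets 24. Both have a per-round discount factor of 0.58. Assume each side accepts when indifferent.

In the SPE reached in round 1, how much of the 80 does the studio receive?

32.48

Round 2 (the studio proposes): the distributor gets 24 if talks fail, so the studio offers 24 and keeps 56.
Round 1 (the distributor proposes): the studio can get 56 next round, worth 0.58 × 56 = 32.48 now; the distributor offers that and keeps 47.52.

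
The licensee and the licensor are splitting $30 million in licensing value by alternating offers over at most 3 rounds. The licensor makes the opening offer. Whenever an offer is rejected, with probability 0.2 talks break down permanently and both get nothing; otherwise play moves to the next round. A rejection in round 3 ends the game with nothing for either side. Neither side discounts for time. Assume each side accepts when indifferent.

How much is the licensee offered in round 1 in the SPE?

Round 3 (the licensor proposes): rejection yields 0 for the licensee; the licensor offers 0 and keeps 30.
Round 2 (the licensee proposes): rejecting gives the licensor an expected 0.8 × 30 = 24, so the licensee offers 24, keeping 6.
Round 1 (the licensor proposes): rejecting gives the licensee an expected 0.8 × 6 = 4.8, so the licensor offers 4.8, keeping 25.2.

4.8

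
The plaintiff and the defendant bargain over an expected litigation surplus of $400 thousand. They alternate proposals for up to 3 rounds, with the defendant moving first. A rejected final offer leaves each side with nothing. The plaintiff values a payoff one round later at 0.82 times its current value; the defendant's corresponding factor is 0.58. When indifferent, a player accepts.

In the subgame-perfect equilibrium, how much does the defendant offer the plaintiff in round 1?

Round 3 (the defendant proposes): rejection yields 0 for the plaintiff; the defendant offers 0 and keeps 400.
Round 2 (the plaintiff proposes): the defendant can get 400 next round, worth 0.58 × 400 = 232 now; the plaintiff offers that and keeps 168.
Round 1 (the defendant proposes): the plaintiff can get 168 next round, worth 0.82 × 168 = 137.76 now. The defendant offers 137.76 and keeps 400 − 137.76 = 262.24.

137.76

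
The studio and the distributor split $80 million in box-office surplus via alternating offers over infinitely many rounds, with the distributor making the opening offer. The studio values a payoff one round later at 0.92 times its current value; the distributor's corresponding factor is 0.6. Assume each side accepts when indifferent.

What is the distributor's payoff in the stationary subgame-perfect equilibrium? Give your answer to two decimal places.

Let x be the distributor's share when the distributor proposes and y be the studio's share when the studio proposes.
The studio accepts iff offered ≥ 0.92·y, so x = 80 − 0.92y. Symmetrically y = 80 − 0.6x.
Substituting: x = 80 − 0.92(80 − 0.6x), giving x(1 − 0.6·0.92) = 80(1 − 0.92).
So x = 80 × 0.08 / 0.448 ≈ 14.2857, and the studio receives 80 − x ≈ 65.7143.

14.29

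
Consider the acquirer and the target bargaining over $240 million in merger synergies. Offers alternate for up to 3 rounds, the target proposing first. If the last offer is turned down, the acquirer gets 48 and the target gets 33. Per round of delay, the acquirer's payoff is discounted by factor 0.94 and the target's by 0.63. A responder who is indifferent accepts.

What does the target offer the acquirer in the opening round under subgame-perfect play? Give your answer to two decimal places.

By backward induction:
Round 3 (the target proposes): the acquirer gets 48 if talks fail, so the target offers 48 and keeps 192.
Round 2 (the acquirer proposes): the target can get 192 next round, worth 0.63 × 192 = 120.96 now. The acquirer offers 120.96 and keeps 240 − 120.96 = 119.04.
Round 1 (the target proposes): the acquirer can get 119.04 next round, worth 0.94 × 119.04 = 111.8976 now. The target offers 111.8976 and keeps 240 − 111.8976 = 128.1024.

111.90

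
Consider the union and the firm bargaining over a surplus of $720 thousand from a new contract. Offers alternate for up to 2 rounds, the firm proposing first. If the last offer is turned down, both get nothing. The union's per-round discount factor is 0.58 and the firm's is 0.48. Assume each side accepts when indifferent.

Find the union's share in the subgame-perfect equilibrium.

By backward induction:
Round 2 (the union proposes): rejection yields 0 for the firm; the union offers 0 and keeps 720.
Round 1 (the firm proposes): the union can get 720 next round, worth 0.58 × 720 = 417.6 now, so the firm offers 417.6, keeping 302.4.

417.6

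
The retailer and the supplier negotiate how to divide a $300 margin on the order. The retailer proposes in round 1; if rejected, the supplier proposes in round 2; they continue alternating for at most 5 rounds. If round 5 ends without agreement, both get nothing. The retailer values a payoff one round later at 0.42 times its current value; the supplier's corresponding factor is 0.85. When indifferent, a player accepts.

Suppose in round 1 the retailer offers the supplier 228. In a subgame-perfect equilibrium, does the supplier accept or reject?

Round 5 (the retailer proposes): rejection yields 0 for the supplier; the retailer offers 0 and keeps 300.
Round 4 (the supplier proposes): the retailer can get 300 next round, worth 0.42 × 300 = 126 now. The supplier offers 126 and keeps 300 − 126 = 174.
Round 3 (the retailer proposes): the supplier can get 174 next round, worth 0.85 × 174 = 147.9 now, so the retailer offers 147.9, keeping 152.1.
Round 2 (the supplier proposes): the retailer can get 152.1 next round, worth 0.42 × 152.1 = 63.882 now; the supplier offers that and keeps 236.118.
So by rejecting in round 1, the supplier gets 236.118 next round, worth 0.85 × 236.118 = 200.7003 now.
Offer 228 ≥ 200.7003, so the supplier accepts.

Accept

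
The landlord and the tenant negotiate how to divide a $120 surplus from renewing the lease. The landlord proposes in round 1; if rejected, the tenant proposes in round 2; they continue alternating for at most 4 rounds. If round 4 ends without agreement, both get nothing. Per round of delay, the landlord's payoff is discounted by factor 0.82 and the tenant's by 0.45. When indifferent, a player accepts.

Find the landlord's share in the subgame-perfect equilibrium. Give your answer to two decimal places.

90.35

Solve by backward induction from round 4.
Round 4 (the tenant proposes): the landlord will accept anything ≥ 0, so the tenant offers 0 and keeps 120.
Round 3 (the landlord proposes): the tenant can get 120 next round, worth 0.45 × 120 = 54 now; the landlord offers that and keeps 66.
Round 2 (the tenant proposes): the landlord can get 66 next round, worth 0.82 × 66 = 54.12 now. The tenant offers 54.12 and keeps 120 − 54.12 = 65.88.
Round 1 (the landlord proposes): the tenant can get 65.88 next round, worth 0.45 × 65.88 = 29.646 now; the landlord offers that and keeps 90.354.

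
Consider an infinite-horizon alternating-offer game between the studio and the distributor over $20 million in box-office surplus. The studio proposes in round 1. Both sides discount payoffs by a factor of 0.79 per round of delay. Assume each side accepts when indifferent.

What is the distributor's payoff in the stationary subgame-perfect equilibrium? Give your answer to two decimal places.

When the studio proposes, the distributor accepts any offer worth at least 0.79 times what the distributor would get by proposing next round; and vice versa.
This gives x = 20 − 0.79y and y = 20 − 0.79x, where x and y are each side's share when it proposes.
Hence (1 − 0.79·0.79)x = 20(1 − 0.79), i.e. 0.3759·x = 4.2.
x ≈ 11.1732; the distributor's share is 20 − x ≈ 8.8268.

8.83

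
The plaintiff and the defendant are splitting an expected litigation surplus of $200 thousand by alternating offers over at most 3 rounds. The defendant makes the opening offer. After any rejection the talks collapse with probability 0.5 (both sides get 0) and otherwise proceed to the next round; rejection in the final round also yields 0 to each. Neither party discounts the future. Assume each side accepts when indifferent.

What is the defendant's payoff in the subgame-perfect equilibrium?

150

Round 3 (the defendant proposes): the plaintiff will accept anything ≥ 0, so the defendant offers 0 and keeps 200.
Round 2 (the plaintiff proposes): rejecting gives the defendant an expected 0.5 × 200 = 100; the plaintiff offers that and keeps 100.
Round 1 (the defendant proposes): rejecting gives the plaintiff an expected 0.5 × 100 = 50; the defendant offers that and keeps 150.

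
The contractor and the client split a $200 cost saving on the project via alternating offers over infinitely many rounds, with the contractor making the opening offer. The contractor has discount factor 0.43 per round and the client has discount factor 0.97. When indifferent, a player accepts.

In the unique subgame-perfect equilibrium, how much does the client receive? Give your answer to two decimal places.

189.71

When the contractor proposes, the client accepts any offer worth at least 0.97 times what the client would get by proposing next round; and vice versa.
This gives x = 200 − 0.97y and y = 200 − 0.43x, where x and y are each side's share when it proposes.
Hence (1 − 0.97·0.43)x = 200(1 − 0.97), i.e. 0.5829·x = 6.
x ≈ 10.2934; the client's share is 200 − x ≈ 189.7066.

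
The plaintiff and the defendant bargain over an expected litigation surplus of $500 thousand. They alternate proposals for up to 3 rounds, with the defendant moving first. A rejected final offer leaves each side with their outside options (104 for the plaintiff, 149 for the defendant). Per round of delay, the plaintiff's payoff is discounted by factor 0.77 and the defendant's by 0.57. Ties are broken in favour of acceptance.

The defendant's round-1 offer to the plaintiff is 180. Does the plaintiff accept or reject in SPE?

Reject

Round 3 (the defendant proposes): the plaintiff gets 104 if talks fail, so the defendant offers 104 and keeps 396.
Round 2 (the plaintiff proposes): the defendant can get 396 next round, worth 0.57 × 396 = 225.72 now. The plaintiff offers 225.72 and keeps 500 − 225.72 = 274.28.
So by rejecting in round 1, the plaintiff gets 274.28 next round, worth 0.77 × 274.28 = 211.1956 now.
Offer 180 < 211.1956, so the plaintiff rejects.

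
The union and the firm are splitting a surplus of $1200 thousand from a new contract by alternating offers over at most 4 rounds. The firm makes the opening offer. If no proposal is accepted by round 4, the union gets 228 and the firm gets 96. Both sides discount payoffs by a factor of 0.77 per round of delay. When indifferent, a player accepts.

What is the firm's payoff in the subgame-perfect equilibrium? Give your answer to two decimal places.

483.47

Round 4 (the union proposes): the firm gets 96 if talks fail, so the union offers 96 and keeps 1104.
Round 3 (the firm proposes): the union can get 1104 next round, worth 0.77 × 1104 = 850.08 now, so the firm offers 850.08, keeping 349.92.
Round 2 (the union proposes): the firm can get 349.92 next round, worth 0.77 × 349.92 = 269.4384 now, so the union offers 269.4384, keeping 930.5616.
Round 1 (the firm proposes): the union can get 930.5616 next round, worth 0.77 × 930.5616 = 716.532432 now. The firm offers 716.532432 and keeps 1200 − 716.532432 = 483.467568.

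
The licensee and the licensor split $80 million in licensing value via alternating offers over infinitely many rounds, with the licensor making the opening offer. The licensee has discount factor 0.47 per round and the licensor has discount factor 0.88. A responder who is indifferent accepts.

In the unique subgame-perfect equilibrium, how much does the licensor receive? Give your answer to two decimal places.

In a stationary SPE each proposer offers the other exactly their discounted continuation value.
If the licensor keeps x when proposing and the licensee keeps y when proposing, then x = 80 − 0.47y and y = 80 − 0.88x.
Solving: x = 80(1 − 0.47) / (1 − 0.88·0.47) = 42.4 / 0.5864 ≈ 72.3056.
The licensee gets 80 − 72.3056 ≈ 7.6944.

72.31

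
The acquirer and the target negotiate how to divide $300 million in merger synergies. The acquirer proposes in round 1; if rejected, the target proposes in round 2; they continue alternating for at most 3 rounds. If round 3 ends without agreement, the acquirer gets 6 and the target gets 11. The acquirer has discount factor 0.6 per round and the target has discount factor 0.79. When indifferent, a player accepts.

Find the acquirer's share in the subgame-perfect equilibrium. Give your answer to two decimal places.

199.99

Work backward from the last round.
Round 3 (the acquirer proposes): the target gets 11 if talks fail, so the acquirer offers 11 and keeps 289.
Round 2 (the target proposes): the acquirer can get 289 next round, worth 0.6 × 289 = 173.4 now. The target offers 173.4 and keeps 300 − 173.4 = 126.6.
Round 1 (the acquirer proposes): the target can get 126.6 next round, worth 0.79 × 126.6 = 100.014 now. The acquirer offers 100.014 and keeps 300 − 100.014 = 199.986.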